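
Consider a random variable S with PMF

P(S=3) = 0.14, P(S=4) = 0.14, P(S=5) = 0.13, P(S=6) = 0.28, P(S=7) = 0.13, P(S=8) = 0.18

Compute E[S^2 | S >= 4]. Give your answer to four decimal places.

P(S >= 4) = 0.14 + 0.13 + 0.28 + 0.13 + 0.18 = 0.86.
E[S^2 | S >= 4] = [16·0.14 + 25·0.13 + 36·0.28 + 49·0.13 + 64·0.18] / 0.86
 = 33.46 / 0.86
 = 1673/43

38.9070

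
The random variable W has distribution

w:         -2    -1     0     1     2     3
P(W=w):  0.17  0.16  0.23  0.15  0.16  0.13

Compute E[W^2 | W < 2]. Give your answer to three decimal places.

P(W < 2) = 0.17 + 0.16 + 0.23 + 0.15 = 0.71.
E[W^2 | W < 2] = [4·0.17 + 1·0.16 + 0·0.23 + 1·0.15] / 0.71
 = 0.99 / 0.71
 = 99/71

1.394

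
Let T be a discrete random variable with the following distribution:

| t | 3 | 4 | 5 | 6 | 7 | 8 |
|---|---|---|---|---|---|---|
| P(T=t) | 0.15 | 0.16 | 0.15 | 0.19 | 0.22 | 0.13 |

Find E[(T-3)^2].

9.24

E[(T-3)^2] = Σ (t-3)^2·P(T=t)
 = 0·0.15 + 1·0.16 + 4·0.15 + 9·0.19 + 16·0.22 + 25·0.13
 = 0 + 0.16 + 0.6 + 1.71 + 3.52 + 3.25
 = 9.24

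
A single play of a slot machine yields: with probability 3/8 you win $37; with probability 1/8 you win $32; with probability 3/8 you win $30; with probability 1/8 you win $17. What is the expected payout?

31.25

E[payout] = 37·3/8 + 32·1/8 + 30·3/8 + 17·1/8
 = 111/8 + 4 + 45/4 + 17/8
 = 125/4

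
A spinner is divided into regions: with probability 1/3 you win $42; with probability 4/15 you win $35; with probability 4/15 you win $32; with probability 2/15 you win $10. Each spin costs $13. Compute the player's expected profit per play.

20.2

E[payout] = 42·1/3 + 35·4/15 + 32·4/15 + 10·2/15
 = 14 + 28/3 + 128/15 + 4/3
 = 166/5
Net = 166/5 - 13 = 101/5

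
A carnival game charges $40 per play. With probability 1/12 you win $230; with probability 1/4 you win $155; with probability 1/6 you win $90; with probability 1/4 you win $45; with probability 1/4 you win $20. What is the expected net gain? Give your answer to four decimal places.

49.1667

E[payout] = 230·1/12 + 155·1/4 + 90·1/6 + 45·1/4 + 20·1/4
 = 115/6 + 155/4 + 15 + 45/4 + 5
 = 535/6
Net = 535/6 - 40 = 295/6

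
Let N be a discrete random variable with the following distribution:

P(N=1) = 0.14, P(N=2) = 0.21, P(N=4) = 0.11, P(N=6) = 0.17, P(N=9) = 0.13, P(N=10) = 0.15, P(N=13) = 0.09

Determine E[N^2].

49.6

E[N^2] = Σ n^2·P(N=n)
 = 1·0.14 + 4·0.21 + 16·0.11 + 36·0.17 + 81·0.13 + 100·0.15 + 169·0.09
 = 0.14 + 0.84 + 1.76 + 6.12 + 10.53 + 15 + 15.21
 = 49.6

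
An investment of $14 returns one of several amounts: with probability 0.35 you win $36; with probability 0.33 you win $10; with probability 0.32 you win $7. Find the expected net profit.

4.14

E[payout] = 36·0.35 + 10·0.33 + 7·0.32
 = 12.6 + 3.3 + 2.24
 = 18.14
Net = 18.14 - 14 = 4.14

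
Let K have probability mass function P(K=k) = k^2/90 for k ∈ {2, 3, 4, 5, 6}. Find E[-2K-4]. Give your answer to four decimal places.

-13.7778

E[-2K-4] = Σ (-2k-4)·P(K=k)
 = (-8)·2/45 + (-10)·1/10 + (-12)·8/45 + (-14)·5/18 + (-16)·2/5
 = (-16/45) + (-1) + (-32/15) + (-35/9) + (-32/5)
 = -124/9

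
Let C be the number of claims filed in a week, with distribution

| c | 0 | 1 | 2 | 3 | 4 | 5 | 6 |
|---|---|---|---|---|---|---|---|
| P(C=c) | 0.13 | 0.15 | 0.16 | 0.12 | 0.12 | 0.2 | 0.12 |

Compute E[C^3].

63.27

E[C^3] = Σ c^3·P(C=c)
 = 0·0.13 + 1·0.15 + 8·0.16 + 27·0.12 + 64·0.12 + 125·0.2 + 216·0.12
 = 0 + 0.15 + 1.28 + 3.24 + 7.68 + 25 + 25.92
 = 63.27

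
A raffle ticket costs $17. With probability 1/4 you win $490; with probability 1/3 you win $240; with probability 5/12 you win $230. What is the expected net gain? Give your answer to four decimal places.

E[payout] = 490·1/4 + 240·1/3 + 230·5/12
 = 245/2 + 80 + 575/6
 = 895/3
Net = 895/3 - 17 = 844/3

281.3333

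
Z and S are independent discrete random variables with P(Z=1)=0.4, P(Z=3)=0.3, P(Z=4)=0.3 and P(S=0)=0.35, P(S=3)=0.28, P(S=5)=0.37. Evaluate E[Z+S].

5.19

E[Z+S] = Σ_z Σ_s (z+s) · P(Z=z)P(S=s)
 = 1·0.14 + 4·0.112 + 6·0.148 + 3·0.105 + 6·0.084 + 8·0.111 + 4·0.105 + 7·0.084 + 9·0.111
 = 0.14 + 0.448 + 0.888 + 0.315 + 0.504 + 0.888 + 0.42 + 0.588 + 0.999
 = 5.19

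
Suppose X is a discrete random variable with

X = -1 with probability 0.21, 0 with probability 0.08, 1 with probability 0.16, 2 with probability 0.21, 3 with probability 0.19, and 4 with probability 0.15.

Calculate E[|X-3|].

1.76

E[|X-3|] = Σ |x-3|·P(X=x)
 = 4·0.21 + 3·0.08 + 2·0.16 + 1·0.21 + 0·0.19 + 1·0.15
 = 0.84 + 0.24 + 0.32 + 0.21 + 0 + 0.15
 = 1.76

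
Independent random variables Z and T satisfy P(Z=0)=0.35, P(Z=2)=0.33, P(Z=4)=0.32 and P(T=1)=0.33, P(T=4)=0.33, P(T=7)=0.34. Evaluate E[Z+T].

5.97

E[Z+T] = Σ_z Σ_t (z+t) · P(Z=z)P(T=t)
 = 1·0.1155 + 4·0.1155 + 7·0.119 + 3·0.1089 + 6·0.1089 + 9·0.1122 + 5·0.1056 + 8·0.1056 + 11·0.1088
 = 0.1155 + 0.462 + 0.833 + 0.3267 + 0.6534 + 1.0098 + 0.528 + 0.8448 + 1.1968
 = 5.97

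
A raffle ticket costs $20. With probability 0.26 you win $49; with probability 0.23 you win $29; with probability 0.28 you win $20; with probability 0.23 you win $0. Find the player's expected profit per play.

5.01

E[payout] = 49·0.26 + 29·0.23 + 20·0.28 + 0·0.23
 = 12.74 + 6.67 + 5.6 + 0
 = 25.01
Net = 25.01 - 20 = 5.01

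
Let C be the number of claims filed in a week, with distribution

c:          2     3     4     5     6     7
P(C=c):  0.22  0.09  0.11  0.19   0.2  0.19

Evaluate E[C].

E[C] = Σ c·P(C=c)
 = 2·0.22 + 3·0.09 + 4·0.11 + 5·0.19 + 6·0.2 + 7·0.19
 = 0.44 + 0.27 + 0.44 + 0.95 + 1.2 + 1.33
 = 4.63

4.63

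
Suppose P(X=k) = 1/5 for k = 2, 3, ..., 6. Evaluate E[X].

4

E[X] = Σ x·P(X=x)
 = 2·1/5 + 3·1/5 + 4·1/5 + 5·1/5 + 6·1/5
 = 2/5 + 3/5 + 4/5 + 1 + 6/5
 = 4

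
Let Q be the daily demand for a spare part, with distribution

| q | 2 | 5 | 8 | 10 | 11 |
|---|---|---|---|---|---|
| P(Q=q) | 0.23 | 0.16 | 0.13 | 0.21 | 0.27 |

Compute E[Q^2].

E[Q^2] = Σ q^2·P(Q=q)
 = 4·0.23 + 25·0.16 + 64·0.13 + 100·0.21 + 121·0.27
 = 0.92 + 4 + 8.32 + 21 + 32.67
 = 66.91

66.91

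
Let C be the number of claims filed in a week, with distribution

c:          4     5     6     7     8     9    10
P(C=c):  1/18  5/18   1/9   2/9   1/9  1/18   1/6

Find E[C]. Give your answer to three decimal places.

E[C] = Σ c·P(C=c)
 = 4·1/18 + 5·5/18 + 6·1/9 + 7·2/9 + 8·1/9 + 9·1/18 + 10·1/6
 = 2/9 + 25/18 + 2/3 + 14/9 + 8/9 + 1/2 + 5/3
 = 62/9

6.889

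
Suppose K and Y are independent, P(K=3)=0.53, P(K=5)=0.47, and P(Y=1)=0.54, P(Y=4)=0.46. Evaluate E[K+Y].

E[K+Y] = Σ_k Σ_y (k+y) · P(K=k)P(Y=y)
 = 4·0.2862 + 7·0.2438 + 6·0.2538 + 9·0.2162
 = 1.1448 + 1.7066 + 1.5228 + 1.9458
 = 6.32

6.32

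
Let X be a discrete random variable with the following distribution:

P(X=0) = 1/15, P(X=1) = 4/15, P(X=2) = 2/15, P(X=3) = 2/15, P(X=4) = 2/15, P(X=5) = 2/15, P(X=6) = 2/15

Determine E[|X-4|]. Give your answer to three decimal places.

1.867

E[|X-4|] = Σ |x-4|·P(X=x)
 = 4·1/15 + 3·4/15 + 2·2/15 + 1·2/15 + 0·2/15 + 1·2/15 + 2·2/15
 = 4/15 + 4/5 + 4/15 + 2/15 + 0 + 2/15 + 4/15
 = 28/15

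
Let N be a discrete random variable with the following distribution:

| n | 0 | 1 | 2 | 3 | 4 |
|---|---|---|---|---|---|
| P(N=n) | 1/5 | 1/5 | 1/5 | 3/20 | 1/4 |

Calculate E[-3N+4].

-2.15

E[-3N+4] = Σ (-3n+4)·P(N=n)
 = 4·1/5 + 1·1/5 + (-2)·1/5 + (-5)·3/20 + (-8)·1/4
 = 4/5 + 1/5 + (-2/5) + (-3/4) + (-2)
 = -43/20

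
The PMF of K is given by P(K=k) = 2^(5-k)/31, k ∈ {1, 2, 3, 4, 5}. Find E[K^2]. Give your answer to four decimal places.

4.5484

E[K^2] = Σ k^2·P(K=k)
 = 1·16/31 + 4·8/31 + 9·4/31 + 16·2/31 + 25·1/31
 = 16/31 + 32/31 + 36/31 + 32/31 + 25/31
 = 141/31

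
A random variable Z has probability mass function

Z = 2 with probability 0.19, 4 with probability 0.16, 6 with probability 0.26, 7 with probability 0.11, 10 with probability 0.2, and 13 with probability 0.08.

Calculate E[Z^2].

51.59

E[Z^2] = Σ z^2·P(Z=z)
 = 4·0.19 + 16·0.16 + 36·0.26 + 49·0.11 + 100·0.2 + 169·0.08
 = 0.76 + 2.56 + 9.36 + 5.39 + 20 + 13.52
 = 51.59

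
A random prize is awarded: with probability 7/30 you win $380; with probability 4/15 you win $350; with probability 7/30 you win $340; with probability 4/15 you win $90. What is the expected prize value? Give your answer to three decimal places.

E[payout] = 380·7/30 + 350·4/15 + 340·7/30 + 90·4/15
 = 266/3 + 280/3 + 238/3 + 24
 = 856/3

285.333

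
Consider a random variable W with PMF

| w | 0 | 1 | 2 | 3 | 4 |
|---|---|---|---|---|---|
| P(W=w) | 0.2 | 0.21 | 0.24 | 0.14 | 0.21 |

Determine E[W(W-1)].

3.84

E[W(W-1)] = Σ w(w-1)·P(W=w)
 = 0·0.2 + 0·0.21 + 2·0.24 + 6·0.14 + 12·0.21
 = 0 + 0 + 0.48 + 0.84 + 2.52
 = 3.84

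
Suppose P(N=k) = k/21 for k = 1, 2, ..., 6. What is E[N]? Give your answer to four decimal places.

4.3333

E[N] = Σ n·P(N=n)
 = 1·1/21 + 2·2/21 + 3·1/7 + 4·4/21 + 5·5/21 + 6·2/7
 = 1/21 + 4/21 + 3/7 + 16/21 + 25/21 + 12/7
 = 13/3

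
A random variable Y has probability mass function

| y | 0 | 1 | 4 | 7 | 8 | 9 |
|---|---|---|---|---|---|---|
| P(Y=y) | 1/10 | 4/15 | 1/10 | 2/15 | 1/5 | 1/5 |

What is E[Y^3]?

E[Y^3] = Σ y^3·P(Y=y)
 = 0·1/10 + 1·4/15 + 64·1/10 + 343·2/15 + 512·1/5 + 729·1/5
 = 0 + 4/15 + 32/5 + 686/15 + 512/5 + 729/5
 = 1503/5

300.6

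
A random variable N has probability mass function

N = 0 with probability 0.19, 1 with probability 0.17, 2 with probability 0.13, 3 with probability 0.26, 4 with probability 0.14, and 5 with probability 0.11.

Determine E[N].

E[N] = Σ n·P(N=n)
 = 0·0.19 + 1·0.17 + 2·0.13 + 3·0.26 + 4·0.14 + 5·0.11
 = 0 + 0.17 + 0.26 + 0.78 + 0.56 + 0.55
 = 2.32

2.32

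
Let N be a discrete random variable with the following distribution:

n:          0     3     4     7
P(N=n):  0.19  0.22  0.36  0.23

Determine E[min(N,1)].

E[min(N,1)] = Σ min(n,1)·P(N=n)
 = 0·0.19 + 1·0.22 + 1·0.36 + 1·0.23
 = 0 + 0.22 + 0.36 + 0.23
 = 0.81

0.81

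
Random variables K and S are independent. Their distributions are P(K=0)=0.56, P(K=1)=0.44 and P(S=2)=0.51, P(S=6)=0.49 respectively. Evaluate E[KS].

E[KS] = Σ_k Σ_s ks · P(K=k)P(S=s)
 = 0·0.2856 + 0·0.2744 + 2·0.2244 + 6·0.2156
 = 0 + 0 + 0.4488 + 1.2936
 = 1.7424

1.7424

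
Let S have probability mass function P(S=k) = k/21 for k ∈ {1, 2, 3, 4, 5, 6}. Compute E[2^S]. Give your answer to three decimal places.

30.571

E[2^S] = Σ 2^s·P(S=s)
 = 2·1/21 + 4·2/21 + 8·1/7 + 16·4/21 + 32·5/21 + 64·2/7
 = 2/21 + 8/21 + 8/7 + 64/21 + 160/21 + 128/7
 = 214/7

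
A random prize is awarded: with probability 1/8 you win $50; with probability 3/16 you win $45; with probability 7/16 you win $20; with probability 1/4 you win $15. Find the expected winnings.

27.1875

E[payout] = 50·1/8 + 45·3/16 + 20·7/16 + 15·1/4
 = 25/4 + 135/16 + 35/4 + 15/4
 = 435/16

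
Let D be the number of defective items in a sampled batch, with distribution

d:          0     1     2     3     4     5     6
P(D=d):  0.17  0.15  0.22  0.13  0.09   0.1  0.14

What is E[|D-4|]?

2.08

E[|D-4|] = Σ |d-4|·P(D=d)
 = 4·0.17 + 3·0.15 + 2·0.22 + 1·0.13 + 0·0.09 + 1·0.1 + 2·0.14
 = 0.68 + 0.45 + 0.44 + 0.13 + 0 + 0.1 + 0.28
 = 2.08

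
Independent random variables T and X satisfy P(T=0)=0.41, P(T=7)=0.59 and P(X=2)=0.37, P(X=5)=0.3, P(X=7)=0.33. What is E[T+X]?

E[T+X] = Σ_t Σ_x (t+x) · P(T=t)P(X=x)
 = 2·0.1517 + 5·0.123 + 7·0.1353 + 9·0.2183 + 12·0.177 + 14·0.1947
 = 0.3034 + 0.615 + 0.9471 + 1.9647 + 2.124 + 2.7258
 = 8.68

8.68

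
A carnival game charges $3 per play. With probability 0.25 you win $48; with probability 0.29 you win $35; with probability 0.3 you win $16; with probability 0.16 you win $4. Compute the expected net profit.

E[payout] = 48·0.25 + 35·0.29 + 16·0.3 + 4·0.16
 = 12 + 10.15 + 4.8 + 0.64
 = 27.59
Net = 27.59 - 3 = 24.59

24.59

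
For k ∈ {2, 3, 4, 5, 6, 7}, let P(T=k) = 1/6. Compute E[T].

E[T] = Σ t·P(T=t)
 = 2·1/6 + 3·1/6 + 4·1/6 + 5·1/6 + 6·1/6 + 7·1/6
 = 1/3 + 1/2 + 2/3 + 5/6 + 1 + 7/6
 = 9/2

4.5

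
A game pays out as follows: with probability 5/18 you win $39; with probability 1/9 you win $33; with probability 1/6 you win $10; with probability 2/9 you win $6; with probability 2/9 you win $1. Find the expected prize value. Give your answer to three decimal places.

17.722

E[payout] = 39·5/18 + 33·1/9 + 10·1/6 + 6·2/9 + 1·2/9
 = 65/6 + 11/3 + 5/3 + 4/3 + 2/9
 = 319/18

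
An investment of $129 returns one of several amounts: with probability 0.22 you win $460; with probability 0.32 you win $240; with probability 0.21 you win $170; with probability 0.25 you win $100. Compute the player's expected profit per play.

109.7

E[payout] = 460·0.22 + 240·0.32 + 170·0.21 + 100·0.25
 = 101.2 + 76.8 + 35.7 + 25
 = 238.7
Net = 238.7 - 129 = 109.7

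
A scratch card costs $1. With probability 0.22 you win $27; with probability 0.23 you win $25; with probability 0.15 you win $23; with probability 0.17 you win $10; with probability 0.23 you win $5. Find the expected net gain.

16.99

E[payout] = 27·0.22 + 25·0.23 + 23·0.15 + 10·0.17 + 5·0.23
 = 5.94 + 5.75 + 3.45 + 1.7 + 1.15
 = 17.99
Net = 17.99 - 1 = 16.99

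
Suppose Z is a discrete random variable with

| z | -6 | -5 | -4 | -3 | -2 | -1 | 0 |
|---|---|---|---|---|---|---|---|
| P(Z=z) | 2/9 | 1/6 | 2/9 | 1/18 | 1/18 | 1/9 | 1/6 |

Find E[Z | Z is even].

P(Z is even) = 2/9 + 2/9 + 1/18 + 1/6 = 2/3.
E[Z | Z is even] = [(-6)·2/9 + (-4)·2/9 + (-2)·1/18 + 0·1/6] / (2/3)
 = -7/3 / (2/3)
 = -7/2

-3.5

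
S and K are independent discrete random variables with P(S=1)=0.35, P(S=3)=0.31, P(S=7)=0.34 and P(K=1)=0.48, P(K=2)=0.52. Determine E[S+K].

E[S+K] = Σ_s Σ_k (s+k) · P(S=s)P(K=k)
 = 2·0.168 + 3·0.182 + 4·0.1488 + 5·0.1612 + 8·0.1632 + 9·0.1768
 = 0.336 + 0.546 + 0.5952 + 0.806 + 1.3056 + 1.5912
 = 5.18

5.18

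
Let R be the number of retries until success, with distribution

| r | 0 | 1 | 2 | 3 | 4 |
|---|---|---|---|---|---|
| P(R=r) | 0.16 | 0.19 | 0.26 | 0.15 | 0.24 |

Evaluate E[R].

E[R] = Σ r·P(R=r)
 = 0·0.16 + 1·0.19 + 2·0.26 + 3·0.15 + 4·0.24
 = 0 + 0.19 + 0.52 + 0.45 + 0.96
 = 2.12

2.12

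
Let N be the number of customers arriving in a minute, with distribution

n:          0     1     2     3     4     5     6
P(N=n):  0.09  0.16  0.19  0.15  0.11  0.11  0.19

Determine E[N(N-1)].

10.5

E[N(N-1)] = Σ n(n-1)·P(N=n)
 = 0·0.09 + 0·0.16 + 2·0.19 + 6·0.15 + 12·0.11 + 20·0.11 + 30·0.19
 = 0 + 0 + 0.38 + 0.9 + 1.32 + 2.2 + 5.7
 = 10.5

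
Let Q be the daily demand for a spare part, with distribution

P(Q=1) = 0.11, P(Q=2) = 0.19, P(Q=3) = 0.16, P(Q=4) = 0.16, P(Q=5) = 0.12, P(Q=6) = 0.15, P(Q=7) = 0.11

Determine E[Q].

E[Q] = Σ q·P(Q=q)
 = 1·0.11 + 2·0.19 + 3·0.16 + 4·0.16 + 5·0.12 + 6·0.15 + 7·0.11
 = 0.11 + 0.38 + 0.48 + 0.64 + 0.6 + 0.9 + 0.77
 = 3.88

3.88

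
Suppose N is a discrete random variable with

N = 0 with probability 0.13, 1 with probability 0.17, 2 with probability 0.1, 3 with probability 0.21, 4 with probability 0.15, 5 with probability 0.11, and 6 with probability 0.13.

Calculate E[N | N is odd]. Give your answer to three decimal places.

2.755

P(N is odd) = 0.17 + 0.21 + 0.11 = 0.49.
E[N | N is odd] = [1·0.17 + 3·0.21 + 5·0.11] / 0.49
 = 1.35 / 0.49
 = 135/49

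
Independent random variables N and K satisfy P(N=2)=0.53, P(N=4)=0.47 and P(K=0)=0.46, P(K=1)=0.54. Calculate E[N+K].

E[N+K] = Σ_n Σ_k (n+k) · P(N=n)P(K=k)
 = 2·0.2438 + 3·0.2862 + 4·0.2162 + 5·0.2538
 = 0.4876 + 0.8586 + 0.8648 + 1.269
 = 3.48

3.48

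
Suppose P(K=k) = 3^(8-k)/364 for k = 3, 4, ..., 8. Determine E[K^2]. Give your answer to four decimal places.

E[K^2] = Σ k^2·P(K=k)
 = 9·243/364 + 16·81/364 + 25·27/364 + 36·9/364 + 49·3/364 + 64·1/364
 = 2187/364 + 324/91 + 675/364 + 81/91 + 21/52 + 16/91
 = 361/28

12.8929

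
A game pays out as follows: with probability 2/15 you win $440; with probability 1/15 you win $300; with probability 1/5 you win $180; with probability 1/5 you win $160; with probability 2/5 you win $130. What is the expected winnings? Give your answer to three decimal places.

198.667

E[payout] = 440·2/15 + 300·1/15 + 180·1/5 + 160·1/5 + 130·2/5
 = 176/3 + 20 + 36 + 32 + 52
 = 596/3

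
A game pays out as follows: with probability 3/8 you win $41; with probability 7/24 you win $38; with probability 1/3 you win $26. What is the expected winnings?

E[payout] = 41·3/8 + 38·7/24 + 26·1/3
 = 123/8 + 133/12 + 26/3
 = 281/8

35.125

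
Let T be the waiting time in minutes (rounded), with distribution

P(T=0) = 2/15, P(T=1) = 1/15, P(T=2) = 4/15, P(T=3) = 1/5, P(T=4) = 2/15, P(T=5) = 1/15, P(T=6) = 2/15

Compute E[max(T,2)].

E[max(T,2)] = Σ max(t,2)·P(T=t)
 = 2·2/15 + 2·1/15 + 2·4/15 + 3·1/5 + 4·2/15 + 5·1/15 + 6·2/15
 = 4/15 + 2/15 + 8/15 + 3/5 + 8/15 + 1/3 + 4/5
 = 16/5

3.2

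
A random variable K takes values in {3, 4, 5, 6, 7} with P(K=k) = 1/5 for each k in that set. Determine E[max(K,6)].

E[max(K,6)] = Σ max(k,6)·P(K=k)
 = 6·1/5 + 6·1/5 + 6·1/5 + 6·1/5 + 7·1/5
 = 6/5 + 6/5 + 6/5 + 6/5 + 7/5
 = 31/5

6.2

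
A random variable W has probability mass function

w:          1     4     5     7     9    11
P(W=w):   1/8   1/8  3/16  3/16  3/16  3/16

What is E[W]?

6.625

E[W] = Σ w·P(W=w)
 = 1·1/8 + 4·1/8 + 5·3/16 + 7·3/16 + 9·3/16 + 11·3/16
 = 1/8 + 1/2 + 15/16 + 21/16 + 27/16 + 33/16
 = 53/8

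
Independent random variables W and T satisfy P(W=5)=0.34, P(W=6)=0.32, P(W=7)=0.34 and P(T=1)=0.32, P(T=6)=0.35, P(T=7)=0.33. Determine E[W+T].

E[W+T] = Σ_w Σ_t (w+t) · P(W=w)P(T=t)
 = 6·0.1088 + 11·0.119 + 12·0.1122 + 7·0.1024 + 12·0.112 + 13·0.1056 + 8·0.1088 + 13·0.119 + 14·0.1122
 = 0.6528 + 1.309 + 1.3464 + 0.7168 + 1.344 + 1.3728 + 0.8704 + 1.547 + 1.5708
 = 10.73

10.73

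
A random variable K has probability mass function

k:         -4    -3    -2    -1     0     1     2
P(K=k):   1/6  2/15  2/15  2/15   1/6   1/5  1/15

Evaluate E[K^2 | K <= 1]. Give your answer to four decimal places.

P(K <= 1) = 1/6 + 2/15 + 2/15 + 2/15 + 1/6 + 1/5 = 14/15.
E[K^2 | K <= 1] = [16·1/6 + 9·2/15 + 4·2/15 + 1·2/15 + 0·1/6 + 1·1/5] / (14/15)
 = 71/15 / (14/15)
 = 71/14

5.0714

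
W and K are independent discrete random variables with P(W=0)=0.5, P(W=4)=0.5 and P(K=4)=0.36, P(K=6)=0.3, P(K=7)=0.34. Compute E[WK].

E[WK] = Σ_w Σ_k wk · P(W=w)P(K=k)
 = 0·0.18 + 0·0.15 + 0·0.17 + 16·0.18 + 24·0.15 + 28·0.17
 = 0 + 0 + 0 + 2.88 + 3.6 + 4.76
 = 11.24

11.24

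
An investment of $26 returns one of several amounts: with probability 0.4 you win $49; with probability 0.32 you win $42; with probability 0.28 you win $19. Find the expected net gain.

E[payout] = 49·0.4 + 42·0.32 + 19·0.28
 = 19.6 + 13.44 + 5.32
 = 38.36
Net = 38.36 - 26 = 12.36

12.36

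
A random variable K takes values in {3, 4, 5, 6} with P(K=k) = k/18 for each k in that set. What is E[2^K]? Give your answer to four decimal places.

35.1111

E[2^K] = Σ 2^k·P(K=k)
 = 8·1/6 + 16·2/9 + 32·5/18 + 64·1/3
 = 4/3 + 32/9 + 80/9 + 64/3
 = 316/9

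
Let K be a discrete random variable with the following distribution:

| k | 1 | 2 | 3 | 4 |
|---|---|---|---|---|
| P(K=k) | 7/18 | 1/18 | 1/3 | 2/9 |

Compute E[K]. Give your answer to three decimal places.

2.389

E[K] = Σ k·P(K=k)
 = 1·7/18 + 2·1/18 + 3·1/3 + 4·2/9
 = 7/18 + 1/9 + 1 + 8/9
 = 43/18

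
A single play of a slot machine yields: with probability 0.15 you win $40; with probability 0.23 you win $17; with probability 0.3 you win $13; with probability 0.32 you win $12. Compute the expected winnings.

E[payout] = 40·0.15 + 17·0.23 + 13·0.3 + 12·0.32
 = 6 + 3.91 + 3.9 + 3.84
 = 17.65

17.65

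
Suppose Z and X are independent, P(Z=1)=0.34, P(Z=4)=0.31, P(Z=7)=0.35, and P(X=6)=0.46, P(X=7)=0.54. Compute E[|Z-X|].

E[|Z-X|] = Σ_z Σ_x |z-x| · P(Z=z)P(X=x)
 = 5·0.1564 + 6·0.1836 + 2·0.1426 + 3·0.1674 + 1·0.161 + 0·0.189
 = 0.782 + 1.1016 + 0.2852 + 0.5022 + 0.161 + 0
 = 2.832

2.832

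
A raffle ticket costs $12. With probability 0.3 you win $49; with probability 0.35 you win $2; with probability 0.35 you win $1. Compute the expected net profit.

3.75

E[payout] = 49·0.3 + 2·0.35 + 1·0.35
 = 14.7 + 0.7 + 0.35
 = 15.75
Net = 15.75 - 12 = 3.75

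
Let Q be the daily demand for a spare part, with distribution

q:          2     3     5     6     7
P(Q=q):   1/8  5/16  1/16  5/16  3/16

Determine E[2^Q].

E[2^Q] = Σ 2^q·P(Q=q)
 = 4·1/8 + 8·5/16 + 32·1/16 + 64·5/16 + 128·3/16
 = 1/2 + 5/2 + 2 + 20 + 24
 = 49

49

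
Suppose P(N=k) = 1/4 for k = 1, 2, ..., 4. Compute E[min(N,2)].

1.75

E[min(N,2)] = Σ min(n,2)·P(N=n)
 = 1·1/4 + 2·1/4 + 2·1/4 + 2·1/4
 = 1/4 + 1/2 + 1/2 + 1/2
 = 7/4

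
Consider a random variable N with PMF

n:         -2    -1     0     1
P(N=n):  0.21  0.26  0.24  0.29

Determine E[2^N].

E[2^N] = Σ 2^n·P(N=n)
 = 0.25·0.21 + 0.5·0.26 + 1·0.24 + 2·0.29
 = 0.0525 + 0.13 + 0.24 + 0.58
 = 1.0025

1.0025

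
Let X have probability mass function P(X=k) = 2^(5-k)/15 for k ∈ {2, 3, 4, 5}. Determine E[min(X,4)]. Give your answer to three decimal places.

2.667

E[min(X,4)] = Σ min(x,4)·P(X=x)
 = 2·8/15 + 3·4/15 + 4·2/15 + 4·1/15
 = 16/15 + 4/5 + 8/15 + 4/15
 = 8/3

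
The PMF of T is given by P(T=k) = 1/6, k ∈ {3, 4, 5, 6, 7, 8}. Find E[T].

E[T] = Σ t·P(T=t)
 = 3·1/6 + 4·1/6 + 5·1/6 + 6·1/6 + 7·1/6 + 8·1/6
 = 1/2 + 2/3 + 5/6 + 1 + 7/6 + 4/3
 = 11/2

5.5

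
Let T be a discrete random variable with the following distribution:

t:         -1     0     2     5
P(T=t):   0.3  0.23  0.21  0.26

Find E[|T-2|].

2.14

E[|T-2|] = Σ |t-2|·P(T=t)
 = 3·0.3 + 2·0.23 + 0·0.21 + 3·0.26
 = 0.9 + 0.46 + 0 + 0.78
 = 2.14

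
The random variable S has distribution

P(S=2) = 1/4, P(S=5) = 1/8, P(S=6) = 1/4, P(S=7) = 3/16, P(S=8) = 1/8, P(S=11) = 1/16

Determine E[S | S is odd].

P(S is odd) = 1/8 + 3/16 + 1/16 = 3/8.
E[S | S is odd] = [5·1/8 + 7·3/16 + 11·1/16] / (3/8)
 = 21/8 / (3/8)
 = 7

7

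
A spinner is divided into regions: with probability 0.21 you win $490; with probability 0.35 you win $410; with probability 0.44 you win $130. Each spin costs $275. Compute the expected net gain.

28.6

E[payout] = 490·0.21 + 410·0.35 + 130·0.44
 = 102.9 + 143.5 + 57.2
 = 303.6
Net = 303.6 - 275 = 28.6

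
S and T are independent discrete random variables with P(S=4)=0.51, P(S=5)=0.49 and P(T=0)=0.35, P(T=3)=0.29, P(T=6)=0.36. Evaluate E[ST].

E[ST] = Σ_s Σ_t st · P(S=s)P(T=t)
 = 0·0.1785 + 12·0.1479 + 24·0.1836 + 0·0.1715 + 15·0.1421 + 30·0.1764
 = 0 + 1.7748 + 4.4064 + 0 + 2.1315 + 5.292
 = 13.6047

13.6047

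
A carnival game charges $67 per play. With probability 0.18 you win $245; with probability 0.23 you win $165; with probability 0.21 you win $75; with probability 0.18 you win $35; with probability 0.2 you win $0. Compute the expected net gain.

E[payout] = 245·0.18 + 165·0.23 + 75·0.21 + 35·0.18 + 0·0.2
 = 44.1 + 37.95 + 15.75 + 6.3 + 0
 = 104.1
Net = 104.1 - 67 = 37.1

37.1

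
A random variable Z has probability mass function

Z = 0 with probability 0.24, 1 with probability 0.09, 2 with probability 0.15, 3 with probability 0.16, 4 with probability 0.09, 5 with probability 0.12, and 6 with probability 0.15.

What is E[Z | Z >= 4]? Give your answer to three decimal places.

P(Z >= 4) = 0.09 + 0.12 + 0.15 = 0.36.
E[Z | Z >= 4] = [4·0.09 + 5·0.12 + 6·0.15] / 0.36
 = 1.86 / 0.36
 = 31/6

5.167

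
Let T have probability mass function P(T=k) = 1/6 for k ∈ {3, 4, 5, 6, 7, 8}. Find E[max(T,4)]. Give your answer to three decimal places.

E[max(T,4)] = Σ max(t,4)·P(T=t)
 = 4·1/6 + 4·1/6 + 5·1/6 + 6·1/6 + 7·1/6 + 8·1/6
 = 2/3 + 2/3 + 5/6 + 1 + 7/6 + 4/3
 = 17/3

5.667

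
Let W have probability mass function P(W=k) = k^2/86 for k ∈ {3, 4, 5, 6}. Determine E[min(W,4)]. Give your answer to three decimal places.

E[min(W,4)] = Σ min(w,4)·P(W=w)
 = 3·9/86 + 4·8/43 + 4·25/86 + 4·18/43
 = 27/86 + 32/43 + 50/43 + 72/43
 = 335/86

3.895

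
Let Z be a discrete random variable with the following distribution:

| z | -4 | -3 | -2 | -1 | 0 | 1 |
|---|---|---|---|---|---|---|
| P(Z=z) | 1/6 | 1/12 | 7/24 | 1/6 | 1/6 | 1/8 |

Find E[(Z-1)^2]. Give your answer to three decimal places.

E[(Z-1)^2] = Σ (z-1)^2·P(Z=z)
 = 25·1/6 + 16·1/12 + 9·7/24 + 4·1/6 + 1·1/6 + 0·1/8
 = 25/6 + 4/3 + 21/8 + 2/3 + 1/6 + 0
 = 215/24

8.958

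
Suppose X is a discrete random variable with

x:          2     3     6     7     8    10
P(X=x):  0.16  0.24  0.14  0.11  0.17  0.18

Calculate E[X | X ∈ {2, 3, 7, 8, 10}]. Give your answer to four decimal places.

P(X ∈ {2, 3, 7, 8, 10}) = 0.16 + 0.24 + 0.11 + 0.17 + 0.18 = 0.86.
E[X | X ∈ {2, 3, 7, 8, 10}] = [2·0.16 + 3·0.24 + 7·0.11 + 8·0.17 + 10·0.18] / 0.86
 = 4.97 / 0.86
 = 497/86

5.7791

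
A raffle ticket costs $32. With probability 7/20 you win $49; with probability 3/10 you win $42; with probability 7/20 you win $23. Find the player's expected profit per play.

5.8

E[payout] = 49·7/20 + 42·3/10 + 23·7/20
 = 343/20 + 63/5 + 161/20
 = 189/5
Net = 189/5 - 32 = 29/5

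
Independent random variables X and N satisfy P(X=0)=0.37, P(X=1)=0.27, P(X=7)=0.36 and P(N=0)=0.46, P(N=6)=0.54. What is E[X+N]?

6.03

E[X+N] = Σ_x Σ_n (x+n) · P(X=x)P(N=n)
 = 0·0.1702 + 6·0.1998 + 1·0.1242 + 7·0.1458 + 7·0.1656 + 13·0.1944
 = 0 + 1.1988 + 0.1242 + 1.0206 + 1.1592 + 2.5272
 = 6.03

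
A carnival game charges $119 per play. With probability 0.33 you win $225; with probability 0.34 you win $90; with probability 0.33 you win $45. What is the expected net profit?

0.7

E[payout] = 225·0.33 + 90·0.34 + 45·0.33
 = 74.25 + 30.6 + 14.85
 = 119.7
Net = 119.7 - 119 = 0.7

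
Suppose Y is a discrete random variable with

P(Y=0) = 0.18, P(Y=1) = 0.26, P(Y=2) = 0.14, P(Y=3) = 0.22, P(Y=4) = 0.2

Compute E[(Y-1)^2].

E[(Y-1)^2] = Σ (y-1)^2·P(Y=y)
 = 1·0.18 + 0·0.26 + 1·0.14 + 4·0.22 + 9·0.2
 = 0.18 + 0 + 0.14 + 0.88 + 1.8
 = 3

3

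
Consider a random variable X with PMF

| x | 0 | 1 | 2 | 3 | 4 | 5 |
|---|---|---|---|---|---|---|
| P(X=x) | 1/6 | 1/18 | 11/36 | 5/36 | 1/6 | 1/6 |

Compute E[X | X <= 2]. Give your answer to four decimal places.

1.2632

P(X <= 2) = 1/6 + 1/18 + 11/36 = 19/36.
E[X | X <= 2] = [0·1/6 + 1·1/18 + 2·11/36] / (19/36)
 = 2/3 / (19/36)
 = 24/19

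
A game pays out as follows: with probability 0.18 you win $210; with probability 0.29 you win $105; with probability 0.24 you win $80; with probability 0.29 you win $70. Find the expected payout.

107.75

E[payout] = 210·0.18 + 105·0.29 + 80·0.24 + 70·0.29
 = 37.8 + 30.45 + 19.2 + 20.3
 = 107.75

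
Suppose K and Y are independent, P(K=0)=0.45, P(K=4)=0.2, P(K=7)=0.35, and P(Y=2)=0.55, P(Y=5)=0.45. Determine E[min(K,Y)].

E[min(K,Y)] = Σ_k Σ_y min(k,y) · P(K=k)P(Y=y)
 = 0·0.2475 + 0·0.2025 + 2·0.11 + 4·0.09 + 2·0.1925 + 5·0.1575
 = 0 + 0 + 0.22 + 0.36 + 0.385 + 0.7875
 = 1.7525

1.7525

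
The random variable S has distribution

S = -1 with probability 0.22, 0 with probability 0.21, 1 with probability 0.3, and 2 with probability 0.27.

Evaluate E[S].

0.62

E[S] = Σ s·P(S=s)
 = (-1)·0.22 + 0·0.21 + 1·0.3 + 2·0.27
 = (-0.22) + 0 + 0.3 + 0.54
 = 0.62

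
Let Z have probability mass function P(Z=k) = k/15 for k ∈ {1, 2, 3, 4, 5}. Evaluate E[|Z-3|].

E[|Z-3|] = Σ |z-3|·P(Z=z)
 = 2·1/15 + 1·2/15 + 0·1/5 + 1·4/15 + 2·1/3
 = 2/15 + 2/15 + 0 + 4/15 + 2/3
 = 6/5

1.2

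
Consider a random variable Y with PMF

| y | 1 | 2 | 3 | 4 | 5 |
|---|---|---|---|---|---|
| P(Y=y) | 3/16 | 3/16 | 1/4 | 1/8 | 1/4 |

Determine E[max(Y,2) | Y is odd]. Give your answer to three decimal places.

3.455

P(Y is odd) = 3/16 + 1/4 + 1/4 = 11/16.
E[max(Y,2) | Y is odd] = [2·3/16 + 3·1/4 + 5·1/4] / (11/16)
 = 19/8 / (11/16)
 = 38/11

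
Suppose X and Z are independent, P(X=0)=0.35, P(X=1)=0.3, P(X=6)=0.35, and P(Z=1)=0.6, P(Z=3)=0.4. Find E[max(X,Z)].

E[max(X,Z)] = Σ_x Σ_z max(x,z) · P(X=x)P(Z=z)
 = 1·0.21 + 3·0.14 + 1·0.18 + 3·0.12 + 6·0.21 + 6·0.14
 = 0.21 + 0.42 + 0.18 + 0.36 + 1.26 + 0.84
 = 3.27

3.27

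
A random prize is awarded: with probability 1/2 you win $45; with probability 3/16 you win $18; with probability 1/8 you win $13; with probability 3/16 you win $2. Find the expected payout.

E[payout] = 45·1/2 + 18·3/16 + 13·1/8 + 2·3/16
 = 45/2 + 27/8 + 13/8 + 3/8
 = 223/8

27.875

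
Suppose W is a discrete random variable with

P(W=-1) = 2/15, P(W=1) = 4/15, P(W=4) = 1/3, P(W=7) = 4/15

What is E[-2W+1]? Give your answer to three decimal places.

E[-2W+1] = Σ (-2w+1)·P(W=w)
 = 3·2/15 + (-1)·4/15 + (-7)·1/3 + (-13)·4/15
 = 2/5 + (-4/15) + (-7/3) + (-52/15)
 = -17/3

-5.667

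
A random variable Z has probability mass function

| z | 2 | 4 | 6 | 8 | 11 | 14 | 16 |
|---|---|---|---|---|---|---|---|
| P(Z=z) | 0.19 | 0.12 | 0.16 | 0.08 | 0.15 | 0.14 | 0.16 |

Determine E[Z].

8.63

E[Z] = Σ z·P(Z=z)
 = 2·0.19 + 4·0.12 + 6·0.16 + 8·0.08 + 11·0.15 + 14·0.14 + 16·0.16
 = 0.38 + 0.48 + 0.96 + 0.64 + 1.65 + 1.96 + 2.56
 = 8.63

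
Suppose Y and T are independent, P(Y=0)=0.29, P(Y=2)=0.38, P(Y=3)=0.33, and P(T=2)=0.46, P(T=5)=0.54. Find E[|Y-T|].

2.1736

E[|Y-T|] = Σ_y Σ_t |y-t| · P(Y=y)P(T=t)
 = 2·0.1334 + 5·0.1566 + 0·0.1748 + 3·0.2052 + 1·0.1518 + 2·0.1782
 = 0.2668 + 0.783 + 0 + 0.6156 + 0.1518 + 0.3564
 = 2.1736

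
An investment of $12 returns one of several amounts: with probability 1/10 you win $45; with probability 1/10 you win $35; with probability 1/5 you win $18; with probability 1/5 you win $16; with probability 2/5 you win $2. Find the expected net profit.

3.6

E[payout] = 45·1/10 + 35·1/10 + 18·1/5 + 16·1/5 + 2·2/5
 = 9/2 + 7/2 + 18/5 + 16/5 + 4/5
 = 78/5
Net = 78/5 - 12 = 18/5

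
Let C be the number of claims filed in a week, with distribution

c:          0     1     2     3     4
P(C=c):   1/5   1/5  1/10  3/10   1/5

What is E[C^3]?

E[C^3] = Σ c^3·P(C=c)
 = 0·1/5 + 1·1/5 + 8·1/10 + 27·3/10 + 64·1/5
 = 0 + 1/5 + 4/5 + 81/10 + 64/5
 = 219/10

21.9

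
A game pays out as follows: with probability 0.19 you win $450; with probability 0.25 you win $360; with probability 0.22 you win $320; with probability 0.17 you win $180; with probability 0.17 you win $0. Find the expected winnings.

276.5

E[payout] = 450·0.19 + 360·0.25 + 320·0.22 + 180·0.17 + 0·0.17
 = 85.5 + 90 + 70.4 + 30.6 + 0
 = 276.5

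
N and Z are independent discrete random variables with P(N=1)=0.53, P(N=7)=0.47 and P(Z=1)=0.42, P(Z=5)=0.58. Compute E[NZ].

E[NZ] = Σ_n Σ_z nz · P(N=n)P(Z=z)
 = 1·0.2226 + 5·0.3074 + 7·0.1974 + 35·0.2726
 = 0.2226 + 1.537 + 1.3818 + 9.541
 = 12.6824

12.6824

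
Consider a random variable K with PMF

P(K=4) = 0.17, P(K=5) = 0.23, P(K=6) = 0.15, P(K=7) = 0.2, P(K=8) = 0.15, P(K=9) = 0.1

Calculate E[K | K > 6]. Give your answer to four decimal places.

P(K > 6) = 0.2 + 0.15 + 0.1 = 0.45.
E[K | K > 6] = [7·0.2 + 8·0.15 + 9·0.1] / 0.45
 = 3.5 / 0.45
 = 70/9

7.7778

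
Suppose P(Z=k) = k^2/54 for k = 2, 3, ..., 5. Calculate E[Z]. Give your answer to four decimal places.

E[Z] = Σ z·P(Z=z)
 = 2·2/27 + 3·1/6 + 4·8/27 + 5·25/54
 = 4/27 + 1/2 + 32/27 + 125/54
 = 112/27

4.1481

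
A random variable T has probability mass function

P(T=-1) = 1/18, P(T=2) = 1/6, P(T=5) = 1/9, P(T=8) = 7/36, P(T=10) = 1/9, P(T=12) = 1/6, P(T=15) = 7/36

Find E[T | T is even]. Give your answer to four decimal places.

7.8261

P(T is even) = 1/6 + 7/36 + 1/9 + 1/6 = 23/36.
E[T | T is even] = [2·1/6 + 8·7/36 + 10·1/9 + 12·1/6] / (23/36)
 = 5 / (23/36)
 = 180/23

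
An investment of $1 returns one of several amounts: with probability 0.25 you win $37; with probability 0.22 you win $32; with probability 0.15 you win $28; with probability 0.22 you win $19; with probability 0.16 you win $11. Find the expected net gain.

E[payout] = 37·0.25 + 32·0.22 + 28·0.15 + 19·0.22 + 11·0.16
 = 9.25 + 7.04 + 4.2 + 4.18 + 1.76
 = 26.43
Net = 26.43 - 1 = 25.43

25.43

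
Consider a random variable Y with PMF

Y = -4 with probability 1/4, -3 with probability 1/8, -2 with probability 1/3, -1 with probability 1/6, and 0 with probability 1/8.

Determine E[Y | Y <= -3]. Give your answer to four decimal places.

-3.6667

P(Y <= -3) = 1/4 + 1/8 = 3/8.
E[Y | Y <= -3] = [(-4)·1/4 + (-3)·1/8] / (3/8)
 = -11/8 / (3/8)
 = -11/3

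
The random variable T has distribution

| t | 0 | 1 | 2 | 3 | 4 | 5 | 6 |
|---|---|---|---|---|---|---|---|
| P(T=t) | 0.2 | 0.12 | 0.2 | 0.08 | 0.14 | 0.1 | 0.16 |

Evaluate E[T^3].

E[T^3] = Σ t^3·P(T=t)
 = 0·0.2 + 1·0.12 + 8·0.2 + 27·0.08 + 64·0.14 + 125·0.1 + 216·0.16
 = 0 + 0.12 + 1.6 + 2.16 + 8.96 + 12.5 + 34.56
 = 59.9

59.9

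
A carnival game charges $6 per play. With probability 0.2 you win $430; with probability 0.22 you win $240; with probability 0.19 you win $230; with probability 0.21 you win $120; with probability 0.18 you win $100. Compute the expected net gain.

219.7

E[payout] = 430·0.2 + 240·0.22 + 230·0.19 + 120·0.21 + 100·0.18
 = 86 + 52.8 + 43.7 + 25.2 + 18
 = 225.7
Net = 225.7 - 6 = 219.7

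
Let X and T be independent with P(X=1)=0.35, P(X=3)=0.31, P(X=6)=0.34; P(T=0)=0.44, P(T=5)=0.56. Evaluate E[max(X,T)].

4.4512

E[max(X,T)] = Σ_x Σ_t max(x,t) · P(X=x)P(T=t)
 = 1·0.154 + 5·0.196 + 3·0.1364 + 5·0.1736 + 6·0.1496 + 6·0.1904
 = 0.154 + 0.98 + 0.4092 + 0.868 + 0.8976 + 1.1424
 = 4.4512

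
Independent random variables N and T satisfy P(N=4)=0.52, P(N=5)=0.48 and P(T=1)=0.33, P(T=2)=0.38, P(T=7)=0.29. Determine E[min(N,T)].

E[min(N,T)] = Σ_n Σ_t min(n,t) · P(N=n)P(T=t)
 = 1·0.1716 + 2·0.1976 + 4·0.1508 + 1·0.1584 + 2·0.1824 + 5·0.1392
 = 0.1716 + 0.3952 + 0.6032 + 0.1584 + 0.3648 + 0.696
 = 2.3892

2.3892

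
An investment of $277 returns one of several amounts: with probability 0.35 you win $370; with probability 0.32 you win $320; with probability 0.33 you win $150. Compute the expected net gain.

E[payout] = 370·0.35 + 320·0.32 + 150·0.33
 = 129.5 + 102.4 + 49.5
 = 281.4
Net = 281.4 - 277 = 4.4

4.4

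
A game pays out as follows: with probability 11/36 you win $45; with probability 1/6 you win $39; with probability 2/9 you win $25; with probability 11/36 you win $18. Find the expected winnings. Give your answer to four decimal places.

E[payout] = 45·11/36 + 39·1/6 + 25·2/9 + 18·11/36
 = 55/4 + 13/2 + 50/9 + 11/2
 = 1127/36

31.3056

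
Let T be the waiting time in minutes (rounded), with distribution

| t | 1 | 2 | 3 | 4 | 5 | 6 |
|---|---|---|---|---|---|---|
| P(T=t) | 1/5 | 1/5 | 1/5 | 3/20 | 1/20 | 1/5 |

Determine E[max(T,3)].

E[max(T,3)] = Σ max(t,3)·P(T=t)
 = 3·1/5 + 3·1/5 + 3·1/5 + 4·3/20 + 5·1/20 + 6·1/5
 = 3/5 + 3/5 + 3/5 + 3/5 + 1/4 + 6/5
 = 77/20

3.85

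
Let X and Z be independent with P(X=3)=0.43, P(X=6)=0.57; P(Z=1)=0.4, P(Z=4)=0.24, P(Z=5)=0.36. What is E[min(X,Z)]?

E[min(X,Z)] = Σ_x Σ_z min(x,z) · P(X=x)P(Z=z)
 = 1·0.172 + 3·0.1032 + 3·0.1548 + 1·0.228 + 4·0.1368 + 5·0.2052
 = 0.172 + 0.3096 + 0.4644 + 0.228 + 0.5472 + 1.026
 = 2.7472

2.7472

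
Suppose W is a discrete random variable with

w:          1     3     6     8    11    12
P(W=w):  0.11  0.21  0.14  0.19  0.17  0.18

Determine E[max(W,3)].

E[max(W,3)] = Σ max(w,3)·P(W=w)
 = 3·0.11 + 3·0.21 + 6·0.14 + 8·0.19 + 11·0.17 + 12·0.18
 = 0.33 + 0.63 + 0.84 + 1.52 + 1.87 + 2.16
 = 7.35

7.35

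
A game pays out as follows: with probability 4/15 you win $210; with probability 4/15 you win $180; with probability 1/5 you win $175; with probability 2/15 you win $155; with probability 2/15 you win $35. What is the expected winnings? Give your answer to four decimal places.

164.3333

E[payout] = 210·4/15 + 180·4/15 + 175·1/5 + 155·2/15 + 35·2/15
 = 56 + 48 + 35 + 62/3 + 14/3
 = 493/3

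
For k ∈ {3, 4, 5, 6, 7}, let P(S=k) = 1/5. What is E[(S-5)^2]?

E[(S-5)^2] = Σ (s-5)^2·P(S=s)
 = 4·1/5 + 1·1/5 + 0·1/5 + 1·1/5 + 4·1/5
 = 4/5 + 1/5 + 0 + 1/5 + 4/5
 = 2

2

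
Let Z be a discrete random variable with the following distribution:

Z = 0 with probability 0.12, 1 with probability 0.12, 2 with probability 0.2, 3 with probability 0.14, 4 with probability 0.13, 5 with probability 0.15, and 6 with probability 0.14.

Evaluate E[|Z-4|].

1.81

E[|Z-4|] = Σ |z-4|·P(Z=z)
 = 4·0.12 + 3·0.12 + 2·0.2 + 1·0.14 + 0·0.13 + 1·0.15 + 2·0.14
 = 0.48 + 0.36 + 0.4 + 0.14 + 0 + 0.15 + 0.28
 = 1.81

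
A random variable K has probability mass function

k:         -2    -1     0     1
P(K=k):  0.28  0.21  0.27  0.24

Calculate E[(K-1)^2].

3.63

E[(K-1)^2] = Σ (k-1)^2·P(K=k)
 = 9·0.28 + 4·0.21 + 1·0.27 + 0·0.24
 = 2.52 + 0.84 + 0.27 + 0
 = 3.63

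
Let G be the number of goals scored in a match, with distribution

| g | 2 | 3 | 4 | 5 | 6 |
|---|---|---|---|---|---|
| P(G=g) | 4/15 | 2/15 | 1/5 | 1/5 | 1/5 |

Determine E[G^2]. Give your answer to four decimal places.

17.6667

E[G^2] = Σ g^2·P(G=g)
 = 4·4/15 + 9·2/15 + 16·1/5 + 25·1/5 + 36·1/5
 = 16/15 + 6/5 + 16/5 + 5 + 36/5
 = 53/3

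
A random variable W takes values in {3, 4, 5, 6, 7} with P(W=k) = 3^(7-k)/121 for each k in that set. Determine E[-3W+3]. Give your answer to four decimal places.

-7.4380

E[-3W+3] = Σ (-3w+3)·P(W=w)
 = (-6)·81/121 + (-9)·27/121 + (-12)·9/121 + (-15)·3/121 + (-18)·1/121
 = (-486/121) + (-243/121) + (-108/121) + (-45/121) + (-18/121)
 = -900/121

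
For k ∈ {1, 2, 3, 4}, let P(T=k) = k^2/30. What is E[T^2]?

E[T^2] = Σ t^2·P(T=t)
 = 1·1/30 + 4·2/15 + 9·3/10 + 16·8/15
 = 1/30 + 8/15 + 27/10 + 128/15
 = 59/5

11.8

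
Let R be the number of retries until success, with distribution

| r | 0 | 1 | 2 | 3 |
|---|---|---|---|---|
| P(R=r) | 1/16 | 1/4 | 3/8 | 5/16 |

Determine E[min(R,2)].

1.625

E[min(R,2)] = Σ min(r,2)·P(R=r)
 = 0·1/16 + 1·1/4 + 2·3/8 + 2·5/16
 = 0 + 1/4 + 3/4 + 5/8
 = 13/8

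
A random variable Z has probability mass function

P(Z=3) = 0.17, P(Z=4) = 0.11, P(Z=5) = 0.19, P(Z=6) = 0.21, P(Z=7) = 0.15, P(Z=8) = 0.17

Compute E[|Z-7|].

E[|Z-7|] = Σ |z-7|·P(Z=z)
 = 4·0.17 + 3·0.11 + 2·0.19 + 1·0.21 + 0·0.15 + 1·0.17
 = 0.68 + 0.33 + 0.38 + 0.21 + 0 + 0.17
 = 1.77

1.77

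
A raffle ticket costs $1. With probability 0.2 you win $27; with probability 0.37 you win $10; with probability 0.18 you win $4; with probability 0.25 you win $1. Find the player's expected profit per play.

E[payout] = 27·0.2 + 10·0.37 + 4·0.18 + 1·0.25
 = 5.4 + 3.7 + 0.72 + 0.25
 = 10.07
Net = 10.07 - 1 = 9.07

9.07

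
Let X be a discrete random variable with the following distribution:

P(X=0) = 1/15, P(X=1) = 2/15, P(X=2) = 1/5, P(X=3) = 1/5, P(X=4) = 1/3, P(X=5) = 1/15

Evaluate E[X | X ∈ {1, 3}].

2.2

P(X ∈ {1, 3}) = 2/15 + 1/5 = 1/3.
E[X | X ∈ {1, 3}] = [1·2/15 + 3·1/5] / (1/3)
 = 11/15 / (1/3)
 = 11/5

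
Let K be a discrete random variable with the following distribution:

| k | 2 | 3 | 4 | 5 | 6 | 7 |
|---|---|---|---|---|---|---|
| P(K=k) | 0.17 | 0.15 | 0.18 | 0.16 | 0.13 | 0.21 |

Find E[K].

E[K] = Σ k·P(K=k)
 = 2·0.17 + 3·0.15 + 4·0.18 + 5·0.16 + 6·0.13 + 7·0.21
 = 0.34 + 0.45 + 0.72 + 0.8 + 0.78 + 1.47
 = 4.56

4.56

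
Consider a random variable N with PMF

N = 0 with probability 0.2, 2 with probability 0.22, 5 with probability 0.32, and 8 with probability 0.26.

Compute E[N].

4.12

E[N] = Σ n·P(N=n)
 = 0·0.2 + 2·0.22 + 5·0.32 + 8·0.26
 = 0 + 0.44 + 1.6 + 2.08
 = 4.12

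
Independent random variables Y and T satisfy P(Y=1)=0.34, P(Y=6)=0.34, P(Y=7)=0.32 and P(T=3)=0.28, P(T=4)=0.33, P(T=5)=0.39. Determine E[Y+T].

E[Y+T] = Σ_y Σ_t (y+t) · P(Y=y)P(T=t)
 = 4·0.0952 + 5·0.1122 + 6·0.1326 + 9·0.0952 + 10·0.1122 + 11·0.1326 + 10·0.0896 + 11·0.1056 + 12·0.1248
 = 0.3808 + 0.561 + 0.7956 + 0.8568 + 1.122 + 1.4586 + 0.896 + 1.1616 + 1.4976
 = 8.73

8.73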